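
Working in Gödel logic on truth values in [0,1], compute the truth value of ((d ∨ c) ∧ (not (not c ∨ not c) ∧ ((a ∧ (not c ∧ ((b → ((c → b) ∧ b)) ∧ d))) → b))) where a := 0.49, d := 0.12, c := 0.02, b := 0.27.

(d ∨ c) = max(0.12, 0.02) = 0.12
not c: Gödel ¬ of 0.02 = 0 (operand ≠ 0)
not c: Gödel ¬ of 0.02 = 0 (operand ≠ 0)
(not c ∨ not c) = max(0, 0) = 0
not (not c ∨ not c): Gödel ¬ of 0 = 1 (operand is 0)
not c: Gödel ¬ of 0.02 = 0 (operand ≠ 0)
(c → b): 0.02 ≤ 0.27, so result = 1
((c → b) ∧ b) = min(1, 0.27) = 0.27
(b → ((c → b) ∧ b)): 0.27 ≤ 0.27, so result = 1
((b → ((c → b) ∧ b)) ∧ d) = min(1, 0.12) = 0.12
(not c ∧ ((b → ((c → b) ∧ b)) ∧ d)) = min(0, 0.12) = 0
(a ∧ (not c ∧ ((b → ((c → b) ∧ b)) ∧ d))) = min(0.49, 0) = 0
((a ∧ (not c ∧ ((b → ((c → b) ∧ b)) ∧ d))) → b): 0 ≤ 0.27, so result = 1
(not (not c ∨ not c) ∧ ((a ∧ (not c ∧ ((b → ((c → b) ∧ b)) ∧ d))) → b)) = min(1, 1) = 1
((d ∨ c) ∧ (not (not c ∨ not c) ∧ ((a ∧ (not c ∧ ((b → ((c → b) ∧ b)) ∧ d))) → b))) = min(0.12, 1) = 0.12

0.12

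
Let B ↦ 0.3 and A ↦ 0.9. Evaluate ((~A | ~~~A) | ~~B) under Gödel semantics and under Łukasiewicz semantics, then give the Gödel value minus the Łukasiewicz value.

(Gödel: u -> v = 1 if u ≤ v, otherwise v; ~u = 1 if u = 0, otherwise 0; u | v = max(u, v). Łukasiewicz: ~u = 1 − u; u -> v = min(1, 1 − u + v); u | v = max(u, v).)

0.70

Gödel evaluation:
  ~A: Gödel ¬ of 0.9 = 0 (operand ≠ 0)
  ~A: Gödel ¬ of 0.9 = 0 (operand ≠ 0)
  ~~A: Gödel ¬ of 0 = 1 (operand is 0)
  ~~~A: Gödel ¬ of 1 = 0 (operand ≠ 0)
  (~A | ~~~A) = max(0, 0) = 0
  ~B: Gödel ¬ of 0.3 = 0 (operand ≠ 0)
  ~~B: Gödel ¬ of 0 = 1 (operand is 0)
  ((~A | ~~~A) | ~~B) = max(0, 1) = 1
  Gödel value = 1
Łukasiewicz evaluation:
  ~A: Łukasiewicz ¬ gives 1 − 0.9 = 0.1
  ~A: Łukasiewicz ¬ gives 1 − 0.9 = 0.1
  ~~A: Łukasiewicz ¬ gives 1 − 0.1 = 0.9
  ~~~A: Łukasiewicz ¬ gives 1 − 0.9 = 0.1
  (~A | ~~~A) = max(0.1, 0.1) = 0.1
  ~B: Łukasiewicz ¬ gives 1 − 0.3 = 0.7
  ~~B: Łukasiewicz ¬ gives 1 − 0.7 = 0.3
  ((~A | ~~~A) | ~~B) = max(0.1, 0.3) = 0.3
  Łukasiewicz value = 0.3
Difference: 1 − 0.3 = 0.70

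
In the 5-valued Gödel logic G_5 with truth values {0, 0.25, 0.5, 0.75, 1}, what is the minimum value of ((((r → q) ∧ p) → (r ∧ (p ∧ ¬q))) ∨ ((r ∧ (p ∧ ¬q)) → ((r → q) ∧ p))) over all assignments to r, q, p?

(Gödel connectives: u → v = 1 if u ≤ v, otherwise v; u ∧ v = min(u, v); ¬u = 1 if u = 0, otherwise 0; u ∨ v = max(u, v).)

Every assignment gives 1. For instance at r = 0, q = 0, p = 0:
  (r → q): 0 ≤ 0, so result = 1
  ((r → q) ∧ p) = min(1, 0) = 0
  ¬q: Gödel ¬ of 0 = 1 (operand is 0)
  (p ∧ ¬q) = min(0, 1) = 0
  (r ∧ (p ∧ ¬q)) = min(0, 0) = 0
  (((r → q) ∧ p) → (r ∧ (p ∧ ¬q))): 0 ≤ 0, so result = 1
  ¬q: Gödel ¬ of 0 = 1 (operand is 0)
  (p ∧ ¬q) = min(0, 1) = 0
  (r ∧ (p ∧ ¬q)) = min(0, 0) = 0
  (r → q): 0 ≤ 0, so result = 1
  ((r → q) ∧ p) = min(1, 0) = 0
  ((r ∧ (p ∧ ¬q)) → ((r → q) ∧ p)): 0 ≤ 0, so result = 1
  ((((r → q) ∧ p) → (r ∧ (p ∧ ¬q))) ∨ ((r ∧ (p ∧ ¬q)) → ((r → q) ∧ p))) = max(1, 1) = 1
All 125 assignments give value 1 — the formula is a G_5-tautology.

1.00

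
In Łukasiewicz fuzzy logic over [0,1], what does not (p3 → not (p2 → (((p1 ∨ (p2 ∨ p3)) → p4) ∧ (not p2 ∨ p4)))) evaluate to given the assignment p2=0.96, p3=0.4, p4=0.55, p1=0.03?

(p2 ∨ p3) = max(0.96, 0.4) = 0.96
(p1 ∨ (p2 ∨ p3)) = max(0.03, 0.96) = 0.96
((p1 ∨ (p2 ∨ p3)) → p4): min(1, 1 − 0.96 + 0.55) = 0.59
not p2: Łukasiewicz ¬ gives 1 − 0.96 = 0.04
(not p2 ∨ p4) = max(0.04, 0.55) = 0.55
(((p1 ∨ (p2 ∨ p3)) → p4) ∧ (not p2 ∨ p4)) = min(0.59, 0.55) = 0.55
(p2 → (((p1 ∨ (p2 ∨ p3)) → p4) ∧ (not p2 ∨ p4))): min(1, 1 − 0.96 + 0.55) = 0.59
not (p2 → (((p1 ∨ (p2 ∨ p3)) → p4) ∧ (not p2 ∨ p4))): Łukasiewicz ¬ gives 1 − 0.59 = 0.41
(p3 → not (p2 → (((p1 ∨ (p2 ∨ p3)) → p4) ∧ (not p2 ∨ p4)))): min(1, 1 − 0.4 + 0.41) = 1
not (p3 → not (p2 → (((p1 ∨ (p2 ∨ p3)) → p4) ∧ (not p2 ∨ p4)))): Łukasiewicz ¬ gives 1 − 1 = 0

0.00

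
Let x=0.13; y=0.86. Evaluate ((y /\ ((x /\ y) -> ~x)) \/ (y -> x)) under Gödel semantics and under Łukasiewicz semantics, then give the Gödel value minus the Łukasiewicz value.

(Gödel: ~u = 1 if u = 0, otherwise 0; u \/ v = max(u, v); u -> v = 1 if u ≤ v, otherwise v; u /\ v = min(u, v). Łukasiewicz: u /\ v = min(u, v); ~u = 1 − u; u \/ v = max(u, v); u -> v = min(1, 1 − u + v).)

-0.73

Gödel evaluation:
  (x /\ y) = min(0.13, 0.86) = 0.13
  ~x: Gödel ¬ of 0.13 = 0 (operand ≠ 0)
  ((x /\ y) -> ~x): 0.13 > 0, so result = 0
  (y /\ ((x /\ y) -> ~x)) = min(0.86, 0) = 0
  (y -> x): 0.86 > 0.13, so result = 0.13
  ((y /\ ((x /\ y) -> ~x)) \/ (y -> x)) = max(0, 0.13) = 0.13
  Gödel value = 0.13
Łukasiewicz evaluation:
  (x /\ y) = min(0.13, 0.86) = 0.13
  ~x: Łukasiewicz ¬ gives 1 − 0.13 = 0.87
  ((x /\ y) -> ~x): min(1, 1 − 0.13 + 0.87) = 1
  (y /\ ((x /\ y) -> ~x)) = min(0.86, 1) = 0.86
  (y -> x): min(1, 1 − 0.86 + 0.13) = 0.27
  ((y /\ ((x /\ y) -> ~x)) \/ (y -> x)) = max(0.86, 0.27) = 0.86
  Łukasiewicz value = 0.86
Difference: 0.13 − 0.86 = -0.73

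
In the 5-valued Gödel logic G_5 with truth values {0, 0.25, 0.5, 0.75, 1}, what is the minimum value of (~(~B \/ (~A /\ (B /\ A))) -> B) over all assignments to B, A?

0.25

The minimum is attained at B = 0.25, A = 0:
  ~B: Gödel ¬ of 0.25 = 0 (operand ≠ 0)
  ~A: Gödel ¬ of 0 = 1 (operand is 0)
  (B /\ A) = min(0.25, 0) = 0
  (~A /\ (B /\ A)) = min(1, 0) = 0
  (~B \/ (~A /\ (B /\ A))) = max(0, 0) = 0
  ~(~B \/ (~A /\ (B /\ A))): Gödel ¬ of 0 = 1 (operand is 0)
  (~(~B \/ (~A /\ (B /\ A))) -> B): 1 > 0.25, so result = 0.25
Checking all 25 assignments confirms none give a value below 0.25.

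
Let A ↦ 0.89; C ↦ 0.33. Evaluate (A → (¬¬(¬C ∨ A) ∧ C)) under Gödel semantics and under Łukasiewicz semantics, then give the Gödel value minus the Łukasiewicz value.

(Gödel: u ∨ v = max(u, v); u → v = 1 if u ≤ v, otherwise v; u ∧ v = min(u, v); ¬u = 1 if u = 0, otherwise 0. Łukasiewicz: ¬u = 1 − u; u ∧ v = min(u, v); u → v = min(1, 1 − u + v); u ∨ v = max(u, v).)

Gödel evaluation:
  ¬C: Gödel ¬ of 0.33 = 0 (operand ≠ 0)
  (¬C ∨ A) = max(0, 0.89) = 0.89
  ¬(¬C ∨ A): Gödel ¬ of 0.89 = 0 (operand ≠ 0)
  ¬¬(¬C ∨ A): Gödel ¬ of 0 = 1 (operand is 0)
  (¬¬(¬C ∨ A) ∧ C) = min(1, 0.33) = 0.33
  (A → (¬¬(¬C ∨ A) ∧ C)): 0.89 > 0.33, so result = 0.33
  Gödel value = 0.33
Łukasiewicz evaluation:
  ¬C: Łukasiewicz ¬ gives 1 − 0.33 = 0.67
  (¬C ∨ A) = max(0.67, 0.89) = 0.89
  ¬(¬C ∨ A): Łukasiewicz ¬ gives 1 − 0.89 = 0.11
  ¬¬(¬C ∨ A): Łukasiewicz ¬ gives 1 − 0.11 = 0.89
  (¬¬(¬C ∨ A) ∧ C) = min(0.89, 0.33) = 0.33
  (A → (¬¬(¬C ∨ A) ∧ C)): min(1, 1 − 0.89 + 0.33) = 0.44
  Łukasiewicz value = 0.44
Difference: 0.33 − 0.44 = -0.11

-0.11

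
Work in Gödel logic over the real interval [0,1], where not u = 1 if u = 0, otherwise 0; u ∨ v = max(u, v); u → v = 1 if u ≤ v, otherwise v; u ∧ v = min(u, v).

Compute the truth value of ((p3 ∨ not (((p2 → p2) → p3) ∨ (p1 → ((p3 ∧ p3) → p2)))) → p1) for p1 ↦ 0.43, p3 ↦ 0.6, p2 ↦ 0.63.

0.43

(p2 → p2): 0.63 ≤ 0.63, so result = 1
((p2 → p2) → p3): 1 > 0.6, so result = 0.6
(p3 ∧ p3) = min(0.6, 0.6) = 0.6
((p3 ∧ p3) → p2): 0.6 ≤ 0.63, so result = 1
(p1 → ((p3 ∧ p3) → p2)): 0.43 ≤ 1, so result = 1
(((p2 → p2) → p3) ∨ (p1 → ((p3 ∧ p3) → p2))) = max(0.6, 1) = 1
not (((p2 → p2) → p3) ∨ (p1 → ((p3 ∧ p3) → p2))): Gödel ¬ of 1 = 0 (operand ≠ 0)
(p3 ∨ not (((p2 → p2) → p3) ∨ (p1 → ((p3 ∧ p3) → p2)))) = max(0.6, 0) = 0.6
((p3 ∨ not (((p2 → p2) → p3) ∨ (p1 → ((p3 ∧ p3) → p2)))) → p1): 0.6 > 0.43, so result = 0.43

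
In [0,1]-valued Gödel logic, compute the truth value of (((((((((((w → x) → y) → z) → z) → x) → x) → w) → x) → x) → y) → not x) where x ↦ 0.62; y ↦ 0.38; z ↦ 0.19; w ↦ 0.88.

0.00

(w → x): 0.88 > 0.62, so result = 0.62
((w → x) → y): 0.62 > 0.38, so result = 0.38
(((w → x) → y) → z): 0.38 > 0.19, so result = 0.19
((((w → x) → y) → z) → z): 0.19 ≤ 0.19, so result = 1
(((((w → x) → y) → z) → z) → x): 1 > 0.62, so result = 0.62
((((((w → x) → y) → z) → z) → x) → x): 0.62 ≤ 0.62, so result = 1
(((((((w → x) → y) → z) → z) → x) → x) → w): 1 > 0.88, so result = 0.88
((((((((w → x) → y) → z) → z) → x) → x) → w) → x): 0.88 > 0.62, so result = 0.62
(((((((((w → x) → y) → z) → z) → x) → x) → w) → x) → x): 0.62 ≤ 0.62, so result = 1
((((((((((w → x) → y) → z) → z) → x) → x) → w) → x) → x) → y): 1 > 0.38, so result = 0.38
not x: Gödel ¬ of 0.62 = 0 (operand ≠ 0)
(((((((((((w → x) → y) → z) → z) → x) → x) → w) → x) → x) → y) → not x): 0.38 > 0, so result = 0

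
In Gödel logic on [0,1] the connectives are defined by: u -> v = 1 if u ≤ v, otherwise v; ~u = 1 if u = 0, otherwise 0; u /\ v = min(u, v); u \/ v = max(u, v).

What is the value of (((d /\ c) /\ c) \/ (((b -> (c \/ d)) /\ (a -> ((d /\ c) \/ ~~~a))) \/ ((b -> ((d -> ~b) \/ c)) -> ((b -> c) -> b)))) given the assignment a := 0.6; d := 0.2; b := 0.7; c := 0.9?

(d /\ c) = min(0.2, 0.9) = 0.2
((d /\ c) /\ c) = min(0.2, 0.9) = 0.2
(c \/ d) = max(0.9, 0.2) = 0.9
(b -> (c \/ d)): 0.7 ≤ 0.9, so result = 1
(d /\ c) = min(0.2, 0.9) = 0.2
~a: Gödel ¬ of 0.6 = 0 (operand ≠ 0)
~~a: Gödel ¬ of 0 = 1 (operand is 0)
~~~a: Gödel ¬ of 1 = 0 (operand ≠ 0)
((d /\ c) \/ ~~~a) = max(0.2, 0) = 0.2
(a -> ((d /\ c) \/ ~~~a)): 0.6 > 0.2, so result = 0.2
((b -> (c \/ d)) /\ (a -> ((d /\ c) \/ ~~~a))) = min(1, 0.2) = 0.2
~b: Gödel ¬ of 0.7 = 0 (operand ≠ 0)
(d -> ~b): 0.2 > 0, so result = 0
((d -> ~b) \/ c) = max(0, 0.9) = 0.9
(b -> ((d -> ~b) \/ c)): 0.7 ≤ 0.9, so result = 1
(b -> c): 0.7 ≤ 0.9, so result = 1
((b -> c) -> b): 1 > 0.7, so result = 0.7
((b -> ((d -> ~b) \/ c)) -> ((b -> c) -> b)): 1 > 0.7, so result = 0.7
(((b -> (c \/ d)) /\ (a -> ((d /\ c) \/ ~~~a))) \/ ((b -> ((d -> ~b) \/ c)) -> ((b -> c) -> b))) = max(0.2, 0.7) = 0.7
(((d /\ c) /\ c) \/ (((b -> (c \/ d)) /\ (a -> ((d /\ c) \/ ~~~a))) \/ ((b -> ((d -> ~b) \/ c)) -> ((b -> c) -> b)))) = max(0.2, 0.7) = 0.7

0.70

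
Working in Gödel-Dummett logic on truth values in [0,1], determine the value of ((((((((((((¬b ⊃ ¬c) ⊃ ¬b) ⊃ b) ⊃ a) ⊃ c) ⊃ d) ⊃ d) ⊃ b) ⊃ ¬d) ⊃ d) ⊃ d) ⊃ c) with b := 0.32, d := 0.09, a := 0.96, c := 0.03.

0.03

¬b: Gödel ¬ of 0.32 = 0 (operand ≠ 0)
¬c: Gödel ¬ of 0.03 = 0 (operand ≠ 0)
(¬b ⊃ ¬c): 0 ≤ 0, so result = 1
¬b: Gödel ¬ of 0.32 = 0 (operand ≠ 0)
((¬b ⊃ ¬c) ⊃ ¬b): 1 > 0, so result = 0
(((¬b ⊃ ¬c) ⊃ ¬b) ⊃ b): 0 ≤ 0.32, so result = 1
((((¬b ⊃ ¬c) ⊃ ¬b) ⊃ b) ⊃ a): 1 > 0.96, so result = 0.96
(((((¬b ⊃ ¬c) ⊃ ¬b) ⊃ b) ⊃ a) ⊃ c): 0.96 > 0.03, so result = 0.03
((((((¬b ⊃ ¬c) ⊃ ¬b) ⊃ b) ⊃ a) ⊃ c) ⊃ d): 0.03 ≤ 0.09, so result = 1
(((((((¬b ⊃ ¬c) ⊃ ¬b) ⊃ b) ⊃ a) ⊃ c) ⊃ d) ⊃ d): 1 > 0.09, so result = 0.09
((((((((¬b ⊃ ¬c) ⊃ ¬b) ⊃ b) ⊃ a) ⊃ c) ⊃ d) ⊃ d) ⊃ b): 0.09 ≤ 0.32, so result = 1
¬d: Gödel ¬ of 0.09 = 0 (operand ≠ 0)
(((((((((¬b ⊃ ¬c) ⊃ ¬b) ⊃ b) ⊃ a) ⊃ c) ⊃ d) ⊃ d) ⊃ b) ⊃ ¬d): 1 > 0, so result = 0
((((((((((¬b ⊃ ¬c) ⊃ ¬b) ⊃ b) ⊃ a) ⊃ c) ⊃ d) ⊃ d) ⊃ b) ⊃ ¬d) ⊃ d): 0 ≤ 0.09, so result = 1
(((((((((((¬b ⊃ ¬c) ⊃ ¬b) ⊃ b) ⊃ a) ⊃ c) ⊃ d) ⊃ d) ⊃ b) ⊃ ¬d) ⊃ d) ⊃ d): 1 > 0.09, so result = 0.09
((((((((((((¬b ⊃ ¬c) ⊃ ¬b) ⊃ b) ⊃ a) ⊃ c) ⊃ d) ⊃ d) ⊃ b) ⊃ ¬d) ⊃ d) ⊃ d) ⊃ c): 0.09 > 0.03, so result = 0.03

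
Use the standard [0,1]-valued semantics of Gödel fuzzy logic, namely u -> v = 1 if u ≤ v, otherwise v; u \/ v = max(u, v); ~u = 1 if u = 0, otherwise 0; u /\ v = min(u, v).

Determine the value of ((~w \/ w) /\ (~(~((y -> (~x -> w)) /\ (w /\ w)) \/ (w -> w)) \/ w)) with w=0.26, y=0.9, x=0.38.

0.26

~w: Gödel ¬ of 0.26 = 0 (operand ≠ 0)
(~w \/ w) = max(0, 0.26) = 0.26
~x: Gödel ¬ of 0.38 = 0 (operand ≠ 0)
(~x -> w): 0 ≤ 0.26, so result = 1
(y -> (~x -> w)): 0.9 ≤ 1, so result = 1
(w /\ w) = min(0.26, 0.26) = 0.26
((y -> (~x -> w)) /\ (w /\ w)) = min(1, 0.26) = 0.26
~((y -> (~x -> w)) /\ (w /\ w)): Gödel ¬ of 0.26 = 0 (operand ≠ 0)
(w -> w): 0.26 ≤ 0.26, so result = 1
(~((y -> (~x -> w)) /\ (w /\ w)) \/ (w -> w)) = max(0, 1) = 1
~(~((y -> (~x -> w)) /\ (w /\ w)) \/ (w -> w)): Gödel ¬ of 1 = 0 (operand ≠ 0)
(~(~((y -> (~x -> w)) /\ (w /\ w)) \/ (w -> w)) \/ w) = max(0, 0.26) = 0.26
((~w \/ w) /\ (~(~((y -> (~x -> w)) /\ (w /\ w)) \/ (w -> w)) \/ w)) = min(0.26, 0.26) = 0.26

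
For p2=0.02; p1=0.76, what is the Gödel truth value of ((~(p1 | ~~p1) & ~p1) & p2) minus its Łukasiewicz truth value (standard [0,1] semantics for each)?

Gödel evaluation:
  ~p1: Gödel ¬ of 0.76 = 0 (operand ≠ 0)
  ~~p1: Gödel ¬ of 0 = 1 (operand is 0)
  (p1 | ~~p1) = max(0.76, 1) = 1
  ~(p1 | ~~p1): Gödel ¬ of 1 = 0 (operand ≠ 0)
  ~p1: Gödel ¬ of 0.76 = 0 (operand ≠ 0)
  (~(p1 | ~~p1) & ~p1) = min(0, 0) = 0
  ((~(p1 | ~~p1) & ~p1) & p2) = min(0, 0.02) = 0
  Gödel value = 0
Łukasiewicz evaluation:
  ~p1: Łukasiewicz ¬ gives 1 − 0.76 = 0.24
  ~~p1: Łukasiewicz ¬ gives 1 − 0.24 = 0.76
  (p1 | ~~p1) = max(0.76, 0.76) = 0.76
  ~(p1 | ~~p1): Łukasiewicz ¬ gives 1 − 0.76 = 0.24
  ~p1: Łukasiewicz ¬ gives 1 − 0.76 = 0.24
  (~(p1 | ~~p1) & ~p1) = min(0.24, 0.24) = 0.24
  ((~(p1 | ~~p1) & ~p1) & p2) = min(0.24, 0.02) = 0.02
  Łukasiewicz value = 0.02
Difference: 0 − 0.02 = -0.02

-0.02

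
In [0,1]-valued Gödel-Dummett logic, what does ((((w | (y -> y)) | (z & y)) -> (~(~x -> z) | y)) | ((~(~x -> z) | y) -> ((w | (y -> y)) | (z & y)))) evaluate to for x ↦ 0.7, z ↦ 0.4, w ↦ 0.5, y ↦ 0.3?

(y -> y): 0.3 ≤ 0.3, so result = 1
(w | (y -> y)) = max(0.5, 1) = 1
(z & y) = min(0.4, 0.3) = 0.3
((w | (y -> y)) | (z & y)) = max(1, 0.3) = 1
~x: Gödel ¬ of 0.7 = 0 (operand ≠ 0)
(~x -> z): 0 ≤ 0.4, so result = 1
~(~x -> z): Gödel ¬ of 1 = 0 (operand ≠ 0)
(~(~x -> z) | y) = max(0, 0.3) = 0.3
(((w | (y -> y)) | (z & y)) -> (~(~x -> z) | y)): 1 > 0.3, so result = 0.3
~x: Gödel ¬ of 0.7 = 0 (operand ≠ 0)
(~x -> z): 0 ≤ 0.4, so result = 1
~(~x -> z): Gödel ¬ of 1 = 0 (operand ≠ 0)
(~(~x -> z) | y) = max(0, 0.3) = 0.3
(y -> y): 0.3 ≤ 0.3, so result = 1
(w | (y -> y)) = max(0.5, 1) = 1
(z & y) = min(0.4, 0.3) = 0.3
((w | (y -> y)) | (z & y)) = max(1, 0.3) = 1
((~(~x -> z) | y) -> ((w | (y -> y)) | (z & y))): 0.3 ≤ 1, so result = 1
((((w | (y -> y)) | (z & y)) -> (~(~x -> z) | y)) | ((~(~x -> z) | y) -> ((w | (y -> y)) | (z & y)))) = max(0.3, 1) = 1

1.00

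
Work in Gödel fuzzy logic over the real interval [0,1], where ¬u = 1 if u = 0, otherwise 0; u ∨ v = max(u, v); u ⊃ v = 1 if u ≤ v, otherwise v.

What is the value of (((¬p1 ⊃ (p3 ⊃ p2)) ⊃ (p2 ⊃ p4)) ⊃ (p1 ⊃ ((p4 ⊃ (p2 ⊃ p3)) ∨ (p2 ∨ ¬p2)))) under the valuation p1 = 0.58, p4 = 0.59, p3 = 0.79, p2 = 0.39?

1.00

¬p1: Gödel ¬ of 0.58 = 0 (operand ≠ 0)
(p3 ⊃ p2): 0.79 > 0.39, so result = 0.39
(¬p1 ⊃ (p3 ⊃ p2)): 0 ≤ 0.39, so result = 1
(p2 ⊃ p4): 0.39 ≤ 0.59, so result = 1
((¬p1 ⊃ (p3 ⊃ p2)) ⊃ (p2 ⊃ p4)): 1 ≤ 1, so result = 1
(p2 ⊃ p3): 0.39 ≤ 0.79, so result = 1
(p4 ⊃ (p2 ⊃ p3)): 0.59 ≤ 1, so result = 1
¬p2: Gödel ¬ of 0.39 = 0 (operand ≠ 0)
(p2 ∨ ¬p2) = max(0.39, 0) = 0.39
((p4 ⊃ (p2 ⊃ p3)) ∨ (p2 ∨ ¬p2)) = max(1, 0.39) = 1
(p1 ⊃ ((p4 ⊃ (p2 ⊃ p3)) ∨ (p2 ∨ ¬p2))): 0.58 ≤ 1, so result = 1
(((¬p1 ⊃ (p3 ⊃ p2)) ⊃ (p2 ⊃ p4)) ⊃ (p1 ⊃ ((p4 ⊃ (p2 ⊃ p3)) ∨ (p2 ∨ ¬p2)))): 1 ≤ 1, so result = 1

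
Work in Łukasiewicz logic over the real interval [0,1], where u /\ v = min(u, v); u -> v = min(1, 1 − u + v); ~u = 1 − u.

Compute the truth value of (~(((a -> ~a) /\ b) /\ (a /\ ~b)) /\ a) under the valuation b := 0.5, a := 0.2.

0.20

~a: Łukasiewicz ¬ gives 1 − 0.2 = 0.8
(a -> ~a): min(1, 1 − 0.2 + 0.8) = 1
((a -> ~a) /\ b) = min(1, 0.5) = 0.5
~b: Łukasiewicz ¬ gives 1 − 0.5 = 0.5
(a /\ ~b) = min(0.2, 0.5) = 0.2
(((a -> ~a) /\ b) /\ (a /\ ~b)) = min(0.5, 0.2) = 0.2
~(((a -> ~a) /\ b) /\ (a /\ ~b)): Łukasiewicz ¬ gives 1 − 0.2 = 0.8
(~(((a -> ~a) /\ b) /\ (a /\ ~b)) /\ a) = min(0.8, 0.2) = 0.2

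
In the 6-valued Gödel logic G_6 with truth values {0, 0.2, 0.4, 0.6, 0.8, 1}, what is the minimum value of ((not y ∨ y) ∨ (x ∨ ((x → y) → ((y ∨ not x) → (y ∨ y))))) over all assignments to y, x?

The minimum is attained at y = 0.2, x = 0:
  not y: Gödel ¬ of 0.2 = 0 (operand ≠ 0)
  (not y ∨ y) = max(0, 0.2) = 0.2
  (x → y): 0 ≤ 0.2, so result = 1
  not x: Gödel ¬ of 0 = 1 (operand is 0)
  (y ∨ not x) = max(0.2, 1) = 1
  (y ∨ y) = max(0.2, 0.2) = 0.2
  ((y ∨ not x) → (y ∨ y)): 1 > 0.2, so result = 0.2
  ((x → y) → ((y ∨ not x) → (y ∨ y))): 1 > 0.2, so result = 0.2
  (x ∨ ((x → y) → ((y ∨ not x) → (y ∨ y)))) = max(0, 0.2) = 0.2
  ((not y ∨ y) ∨ (x ∨ ((x → y) → ((y ∨ not x) → (y ∨ y))))) = max(0.2, 0.2) = 0.2
Checking all 36 assignments confirms none give a value below 0.20.

0.20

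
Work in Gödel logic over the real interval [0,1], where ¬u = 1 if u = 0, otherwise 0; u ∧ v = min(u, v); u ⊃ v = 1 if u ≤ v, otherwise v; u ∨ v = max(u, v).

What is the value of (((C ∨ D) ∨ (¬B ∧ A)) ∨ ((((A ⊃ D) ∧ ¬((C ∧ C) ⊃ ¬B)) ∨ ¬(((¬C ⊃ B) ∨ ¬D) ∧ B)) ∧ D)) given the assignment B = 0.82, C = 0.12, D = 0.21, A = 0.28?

(C ∨ D) = max(0.12, 0.21) = 0.21
¬B: Gödel ¬ of 0.82 = 0 (operand ≠ 0)
(¬B ∧ A) = min(0, 0.28) = 0
((C ∨ D) ∨ (¬B ∧ A)) = max(0.21, 0) = 0.21
(A ⊃ D): 0.28 > 0.21, so result = 0.21
(C ∧ C) = min(0.12, 0.12) = 0.12
¬B: Gödel ¬ of 0.82 = 0 (operand ≠ 0)
((C ∧ C) ⊃ ¬B): 0.12 > 0, so result = 0
¬((C ∧ C) ⊃ ¬B): Gödel ¬ of 0 = 1 (operand is 0)
((A ⊃ D) ∧ ¬((C ∧ C) ⊃ ¬B)) = min(0.21, 1) = 0.21
¬C: Gödel ¬ of 0.12 = 0 (operand ≠ 0)
(¬C ⊃ B): 0 ≤ 0.82, so result = 1
¬D: Gödel ¬ of 0.21 = 0 (operand ≠ 0)
((¬C ⊃ B) ∨ ¬D) = max(1, 0) = 1
(((¬C ⊃ B) ∨ ¬D) ∧ B) = min(1, 0.82) = 0.82
¬(((¬C ⊃ B) ∨ ¬D) ∧ B): Gödel ¬ of 0.82 = 0 (operand ≠ 0)
(((A ⊃ D) ∧ ¬((C ∧ C) ⊃ ¬B)) ∨ ¬(((¬C ⊃ B) ∨ ¬D) ∧ B)) = max(0.21, 0) = 0.21
((((A ⊃ D) ∧ ¬((C ∧ C) ⊃ ¬B)) ∨ ¬(((¬C ⊃ B) ∨ ¬D) ∧ B)) ∧ D) = min(0.21, 0.21) = 0.21
(((C ∨ D) ∨ (¬B ∧ A)) ∨ ((((A ⊃ D) ∧ ¬((C ∧ C) ⊃ ¬B)) ∨ ¬(((¬C ⊃ B) ∨ ¬D) ∧ B)) ∧ D)) = max(0.21, 0.21) = 0.21

0.21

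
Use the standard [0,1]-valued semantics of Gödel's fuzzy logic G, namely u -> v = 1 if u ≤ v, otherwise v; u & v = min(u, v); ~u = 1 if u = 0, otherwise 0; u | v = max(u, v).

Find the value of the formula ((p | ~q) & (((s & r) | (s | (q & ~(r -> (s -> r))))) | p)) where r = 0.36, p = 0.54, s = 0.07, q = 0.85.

~q: Gödel ¬ of 0.85 = 0 (operand ≠ 0)
(p | ~q) = max(0.54, 0) = 0.54
(s & r) = min(0.07, 0.36) = 0.07
(s -> r): 0.07 ≤ 0.36, so result = 1
(r -> (s -> r)): 0.36 ≤ 1, so result = 1
~(r -> (s -> r)): Gödel ¬ of 1 = 0 (operand ≠ 0)
(q & ~(r -> (s -> r))) = min(0.85, 0) = 0
(s | (q & ~(r -> (s -> r)))) = max(0.07, 0) = 0.07
((s & r) | (s | (q & ~(r -> (s -> r))))) = max(0.07, 0.07) = 0.07
(((s & r) | (s | (q & ~(r -> (s -> r))))) | p) = max(0.07, 0.54) = 0.54
((p | ~q) & (((s & r) | (s | (q & ~(r -> (s -> r))))) | p)) = min(0.54, 0.54) = 0.54

0.54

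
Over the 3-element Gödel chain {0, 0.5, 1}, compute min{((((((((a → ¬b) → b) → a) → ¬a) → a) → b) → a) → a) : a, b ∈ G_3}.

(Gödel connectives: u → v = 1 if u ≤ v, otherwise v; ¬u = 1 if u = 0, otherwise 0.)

The minimum is attained at a = 0.5, b = 0:
  ¬b: Gödel ¬ of 0 = 1 (operand is 0)
  (a → ¬b): 0.5 ≤ 1, so result = 1
  ((a → ¬b) → b): 1 > 0, so result = 0
  (((a → ¬b) → b) → a): 0 ≤ 0.5, so result = 1
  ¬a: Gödel ¬ of 0.5 = 0 (operand ≠ 0)
  ((((a → ¬b) → b) → a) → ¬a): 1 > 0, so result = 0
  (((((a → ¬b) → b) → a) → ¬a) → a): 0 ≤ 0.5, so result = 1
  ((((((a → ¬b) → b) → a) → ¬a) → a) → b): 1 > 0, so result = 0
  (((((((a → ¬b) → b) → a) → ¬a) → a) → b) → a): 0 ≤ 0.5, so result = 1
  ((((((((a → ¬b) → b) → a) → ¬a) → a) → b) → a) → a): 1 > 0.5, so result = 0.5
Checking all 9 assignments confirms none give a value below 0.50.

0.50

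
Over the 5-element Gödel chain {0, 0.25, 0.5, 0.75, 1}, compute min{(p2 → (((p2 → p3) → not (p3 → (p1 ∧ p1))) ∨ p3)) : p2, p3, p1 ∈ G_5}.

0.25

The minimum is attained at p2 = 0.5, p3 = 0.25, p1 = 0.25:
  (p2 → p3): 0.5 > 0.25, so result = 0.25
  (p1 ∧ p1) = min(0.25, 0.25) = 0.25
  (p3 → (p1 ∧ p1)): 0.25 ≤ 0.25, so result = 1
  not (p3 → (p1 ∧ p1)): Gödel ¬ of 1 = 0 (operand ≠ 0)
  ((p2 → p3) → not (p3 → (p1 ∧ p1))): 0.25 > 0, so result = 0
  (((p2 → p3) → not (p3 → (p1 ∧ p1))) ∨ p3) = max(0, 0.25) = 0.25
  (p2 → (((p2 → p3) → not (p3 → (p1 ∧ p1))) ∨ p3)): 0.5 > 0.25, so result = 0.25
Checking all 125 assignments confirms none give a value below 0.25.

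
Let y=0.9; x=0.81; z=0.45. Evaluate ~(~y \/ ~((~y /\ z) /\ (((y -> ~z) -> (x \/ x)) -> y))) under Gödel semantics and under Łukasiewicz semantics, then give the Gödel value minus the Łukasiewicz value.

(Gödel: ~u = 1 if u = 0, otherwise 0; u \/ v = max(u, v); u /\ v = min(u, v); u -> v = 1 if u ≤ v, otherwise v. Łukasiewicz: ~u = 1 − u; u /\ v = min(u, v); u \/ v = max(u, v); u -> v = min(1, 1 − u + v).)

Gödel evaluation:
  ~y: Gödel ¬ of 0.9 = 0 (operand ≠ 0)
  ~y: Gödel ¬ of 0.9 = 0 (operand ≠ 0)
  (~y /\ z) = min(0, 0.45) = 0
  ~z: Gödel ¬ of 0.45 = 0 (operand ≠ 0)
  (y -> ~z): 0.9 > 0, so result = 0
  (x \/ x) = max(0.81, 0.81) = 0.81
  ((y -> ~z) -> (x \/ x)): 0 ≤ 0.81, so result = 1
  (((y -> ~z) -> (x \/ x)) -> y): 1 > 0.9, so result = 0.9
  ((~y /\ z) /\ (((y -> ~z) -> (x \/ x)) -> y)) = min(0, 0.9) = 0
  ~((~y /\ z) /\ (((y -> ~z) -> (x \/ x)) -> y)): Gödel ¬ of 0 = 1 (operand is 0)
  (~y \/ ~((~y /\ z) /\ (((y -> ~z) -> (x \/ x)) -> y))) = max(0, 1) = 1
  ~(~y \/ ~((~y /\ z) /\ (((y -> ~z) -> (x \/ x)) -> y))): Gödel ¬ of 1 = 0 (operand ≠ 0)
  Gödel value = 0
Łukasiewicz evaluation:
  ~y: Łukasiewicz ¬ gives 1 − 0.9 = 0.1
  ~y: Łukasiewicz ¬ gives 1 − 0.9 = 0.1
  (~y /\ z) = min(0.1, 0.45) = 0.1
  ~z: Łukasiewicz ¬ gives 1 − 0.45 = 0.55
  (y -> ~z): min(1, 1 − 0.9 + 0.55) = 0.65
  (x \/ x) = max(0.81, 0.81) = 0.81
  ((y -> ~z) -> (x \/ x)): min(1, 1 − 0.65 + 0.81) = 1
  (((y -> ~z) -> (x \/ x)) -> y): min(1, 1 − 1 + 0.9) = 0.9
  ((~y /\ z) /\ (((y -> ~z) -> (x \/ x)) -> y)) = min(0.1, 0.9) = 0.1
  ~((~y /\ z) /\ (((y -> ~z) -> (x \/ x)) -> y)): Łukasiewicz ¬ gives 1 − 0.1 = 0.9
  (~y \/ ~((~y /\ z) /\ (((y -> ~z) -> (x \/ x)) -> y))) = max(0.1, 0.9) = 0.9
  ~(~y \/ ~((~y /\ z) /\ (((y -> ~z) -> (x \/ x)) -> y))): Łukasiewicz ¬ gives 1 − 0.9 = 0.1
  Łukasiewicz value = 0.1
Difference: 0 − 0.1 = -0.10

-0.10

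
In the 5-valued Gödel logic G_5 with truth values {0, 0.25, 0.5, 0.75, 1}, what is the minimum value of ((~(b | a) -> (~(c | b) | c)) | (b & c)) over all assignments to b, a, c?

0.25

The minimum is attained at b = 0, a = 0, c = 0.25:
  (b | a) = max(0, 0) = 0
  ~(b | a): Gödel ¬ of 0 = 1 (operand is 0)
  (c | b) = max(0.25, 0) = 0.25
  ~(c | b): Gödel ¬ of 0.25 = 0 (operand ≠ 0)
  (~(c | b) | c) = max(0, 0.25) = 0.25
  (~(b | a) -> (~(c | b) | c)): 1 > 0.25, so result = 0.25
  (b & c) = min(0, 0.25) = 0
  ((~(b | a) -> (~(c | b) | c)) | (b & c)) = max(0.25, 0) = 0.25
Checking all 125 assignments confirms none give a value below 0.25.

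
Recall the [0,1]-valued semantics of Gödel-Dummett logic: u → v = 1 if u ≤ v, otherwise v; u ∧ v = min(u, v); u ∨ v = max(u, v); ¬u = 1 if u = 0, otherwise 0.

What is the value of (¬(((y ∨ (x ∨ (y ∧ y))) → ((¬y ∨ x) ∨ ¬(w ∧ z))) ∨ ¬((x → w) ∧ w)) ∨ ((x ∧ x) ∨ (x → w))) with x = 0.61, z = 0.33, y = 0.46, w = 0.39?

0.61

(y ∧ y) = min(0.46, 0.46) = 0.46
(x ∨ (y ∧ y)) = max(0.61, 0.46) = 0.61
(y ∨ (x ∨ (y ∧ y))) = max(0.46, 0.61) = 0.61
¬y: Gödel ¬ of 0.46 = 0 (operand ≠ 0)
(¬y ∨ x) = max(0, 0.61) = 0.61
(w ∧ z) = min(0.39, 0.33) = 0.33
¬(w ∧ z): Gödel ¬ of 0.33 = 0 (operand ≠ 0)
((¬y ∨ x) ∨ ¬(w ∧ z)) = max(0.61, 0) = 0.61
((y ∨ (x ∨ (y ∧ y))) → ((¬y ∨ x) ∨ ¬(w ∧ z))): 0.61 ≤ 0.61, so result = 1
(x → w): 0.61 > 0.39, so result = 0.39
((x → w) ∧ w) = min(0.39, 0.39) = 0.39
¬((x → w) ∧ w): Gödel ¬ of 0.39 = 0 (operand ≠ 0)
(((y ∨ (x ∨ (y ∧ y))) → ((¬y ∨ x) ∨ ¬(w ∧ z))) ∨ ¬((x → w) ∧ w)) = max(1, 0) = 1
¬(((y ∨ (x ∨ (y ∧ y))) → ((¬y ∨ x) ∨ ¬(w ∧ z))) ∨ ¬((x → w) ∧ w)): Gödel ¬ of 1 = 0 (operand ≠ 0)
(x ∧ x) = min(0.61, 0.61) = 0.61
(x → w): 0.61 > 0.39, so result = 0.39
((x ∧ x) ∨ (x → w)) = max(0.61, 0.39) = 0.61
(¬(((y ∨ (x ∨ (y ∧ y))) → ((¬y ∨ x) ∨ ¬(w ∧ z))) ∨ ¬((x → w) ∧ w)) ∨ ((x ∧ x) ∨ (x → w))) = max(0, 0.61) = 0.61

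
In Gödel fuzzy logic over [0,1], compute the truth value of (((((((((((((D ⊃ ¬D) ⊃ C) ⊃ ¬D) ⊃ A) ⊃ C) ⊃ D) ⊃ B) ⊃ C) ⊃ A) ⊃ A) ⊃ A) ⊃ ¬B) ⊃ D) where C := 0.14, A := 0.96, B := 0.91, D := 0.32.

¬D: Gödel ¬ of 0.32 = 0 (operand ≠ 0)
(D ⊃ ¬D): 0.32 > 0, so result = 0
((D ⊃ ¬D) ⊃ C): 0 ≤ 0.14, so result = 1
¬D: Gödel ¬ of 0.32 = 0 (operand ≠ 0)
(((D ⊃ ¬D) ⊃ C) ⊃ ¬D): 1 > 0, so result = 0
((((D ⊃ ¬D) ⊃ C) ⊃ ¬D) ⊃ A): 0 ≤ 0.96, so result = 1
(((((D ⊃ ¬D) ⊃ C) ⊃ ¬D) ⊃ A) ⊃ C): 1 > 0.14, so result = 0.14
((((((D ⊃ ¬D) ⊃ C) ⊃ ¬D) ⊃ A) ⊃ C) ⊃ D): 0.14 ≤ 0.32, so result = 1
(((((((D ⊃ ¬D) ⊃ C) ⊃ ¬D) ⊃ A) ⊃ C) ⊃ D) ⊃ B): 1 > 0.91, so result = 0.91
((((((((D ⊃ ¬D) ⊃ C) ⊃ ¬D) ⊃ A) ⊃ C) ⊃ D) ⊃ B) ⊃ C): 0.91 > 0.14, so result = 0.14
(((((((((D ⊃ ¬D) ⊃ C) ⊃ ¬D) ⊃ A) ⊃ C) ⊃ D) ⊃ B) ⊃ C) ⊃ A): 0.14 ≤ 0.96, so result = 1
((((((((((D ⊃ ¬D) ⊃ C) ⊃ ¬D) ⊃ A) ⊃ C) ⊃ D) ⊃ B) ⊃ C) ⊃ A) ⊃ A): 1 > 0.96, so result = 0.96
(((((((((((D ⊃ ¬D) ⊃ C) ⊃ ¬D) ⊃ A) ⊃ C) ⊃ D) ⊃ B) ⊃ C) ⊃ A) ⊃ A) ⊃ A): 0.96 ≤ 0.96, so result = 1
¬B: Gödel ¬ of 0.91 = 0 (operand ≠ 0)
((((((((((((D ⊃ ¬D) ⊃ C) ⊃ ¬D) ⊃ A) ⊃ C) ⊃ D) ⊃ B) ⊃ C) ⊃ A) ⊃ A) ⊃ A) ⊃ ¬B): 1 > 0, so result = 0
(((((((((((((D ⊃ ¬D) ⊃ C) ⊃ ¬D) ⊃ A) ⊃ C) ⊃ D) ⊃ B) ⊃ C) ⊃ A) ⊃ A) ⊃ A) ⊃ ¬B) ⊃ D): 0 ≤ 0.32, so result = 1

1.00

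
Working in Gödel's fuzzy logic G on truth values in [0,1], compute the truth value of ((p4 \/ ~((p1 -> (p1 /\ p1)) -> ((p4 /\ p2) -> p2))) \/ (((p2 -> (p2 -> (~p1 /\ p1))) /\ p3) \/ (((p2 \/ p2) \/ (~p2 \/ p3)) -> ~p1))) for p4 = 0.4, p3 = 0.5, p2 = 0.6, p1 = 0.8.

0.40

(p1 /\ p1) = min(0.8, 0.8) = 0.8
(p1 -> (p1 /\ p1)): 0.8 ≤ 0.8, so result = 1
(p4 /\ p2) = min(0.4, 0.6) = 0.4
((p4 /\ p2) -> p2): 0.4 ≤ 0.6, so result = 1
((p1 -> (p1 /\ p1)) -> ((p4 /\ p2) -> p2)): 1 ≤ 1, so result = 1
~((p1 -> (p1 /\ p1)) -> ((p4 /\ p2) -> p2)): Gödel ¬ of 1 = 0 (operand ≠ 0)
(p4 \/ ~((p1 -> (p1 /\ p1)) -> ((p4 /\ p2) -> p2))) = max(0.4, 0) = 0.4
~p1: Gödel ¬ of 0.8 = 0 (operand ≠ 0)
(~p1 /\ p1) = min(0, 0.8) = 0
(p2 -> (~p1 /\ p1)): 0.6 > 0, so result = 0
(p2 -> (p2 -> (~p1 /\ p1))): 0.6 > 0, so result = 0
((p2 -> (p2 -> (~p1 /\ p1))) /\ p3) = min(0, 0.5) = 0
(p2 \/ p2) = max(0.6, 0.6) = 0.6
~p2: Gödel ¬ of 0.6 = 0 (operand ≠ 0)
(~p2 \/ p3) = max(0, 0.5) = 0.5
((p2 \/ p2) \/ (~p2 \/ p3)) = max(0.6, 0.5) = 0.6
~p1: Gödel ¬ of 0.8 = 0 (operand ≠ 0)
(((p2 \/ p2) \/ (~p2 \/ p3)) -> ~p1): 0.6 > 0, so result = 0
(((p2 -> (p2 -> (~p1 /\ p1))) /\ p3) \/ (((p2 \/ p2) \/ (~p2 \/ p3)) -> ~p1)) = max(0, 0) = 0
((p4 \/ ~((p1 -> (p1 /\ p1)) -> ((p4 /\ p2) -> p2))) \/ (((p2 -> (p2 -> (~p1 /\ p1))) /\ p3) \/ (((p2 \/ p2) \/ (~p2 \/ p3)) -> ~p1))) = max(0.4, 0) = 0.4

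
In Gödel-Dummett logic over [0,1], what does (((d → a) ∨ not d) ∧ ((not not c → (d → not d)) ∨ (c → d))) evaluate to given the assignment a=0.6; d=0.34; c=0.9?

(d → a): 0.34 ≤ 0.6, so result = 1
not d: Gödel ¬ of 0.34 = 0 (operand ≠ 0)
((d → a) ∨ not d) = max(1, 0) = 1
not c: Gödel ¬ of 0.9 = 0 (operand ≠ 0)
not not c: Gödel ¬ of 0 = 1 (operand is 0)
not d: Gödel ¬ of 0.34 = 0 (operand ≠ 0)
(d → not d): 0.34 > 0, so result = 0
(not not c → (d → not d)): 1 > 0, so result = 0
(c → d): 0.9 > 0.34, so result = 0.34
((not not c → (d → not d)) ∨ (c → d)) = max(0, 0.34) = 0.34
(((d → a) ∨ not d) ∧ ((not not c → (d → not d)) ∨ (c → d))) = min(1, 0.34) = 0.34

0.34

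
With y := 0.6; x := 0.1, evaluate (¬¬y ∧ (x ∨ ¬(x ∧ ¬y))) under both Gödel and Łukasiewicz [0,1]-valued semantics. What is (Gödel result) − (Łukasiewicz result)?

Gödel evaluation:
  ¬y: Gödel ¬ of 0.6 = 0 (operand ≠ 0)
  ¬¬y: Gödel ¬ of 0 = 1 (operand is 0)
  ¬y: Gödel ¬ of 0.6 = 0 (operand ≠ 0)
  (x ∧ ¬y) = min(0.1, 0) = 0
  ¬(x ∧ ¬y): Gödel ¬ of 0 = 1 (operand is 0)
  (x ∨ ¬(x ∧ ¬y)) = max(0.1, 1) = 1
  (¬¬y ∧ (x ∨ ¬(x ∧ ¬y))) = min(1, 1) = 1
  Gödel value = 1
Łukasiewicz evaluation:
  ¬y: Łukasiewicz ¬ gives 1 − 0.6 = 0.4
  ¬¬y: Łukasiewicz ¬ gives 1 − 0.4 = 0.6
  ¬y: Łukasiewicz ¬ gives 1 − 0.6 = 0.4
  (x ∧ ¬y) = min(0.1, 0.4) = 0.1
  ¬(x ∧ ¬y): Łukasiewicz ¬ gives 1 − 0.1 = 0.9
  (x ∨ ¬(x ∧ ¬y)) = max(0.1, 0.9) = 0.9
  (¬¬y ∧ (x ∨ ¬(x ∧ ¬y))) = min(0.6, 0.9) = 0.6
  Łukasiewicz value = 0.6
Difference: 1 − 0.6 = 0.40

0.40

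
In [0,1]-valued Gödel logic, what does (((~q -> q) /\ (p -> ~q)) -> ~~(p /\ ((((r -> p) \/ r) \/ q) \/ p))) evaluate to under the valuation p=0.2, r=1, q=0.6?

~q: Gödel ¬ of 0.6 = 0 (operand ≠ 0)
(~q -> q): 0 ≤ 0.6, so result = 1
~q: Gödel ¬ of 0.6 = 0 (operand ≠ 0)
(p -> ~q): 0.2 > 0, so result = 0
((~q -> q) /\ (p -> ~q)) = min(1, 0) = 0
(r -> p): 1 > 0.2, so result = 0.2
((r -> p) \/ r) = max(0.2, 1) = 1
(((r -> p) \/ r) \/ q) = max(1, 0.6) = 1
((((r -> p) \/ r) \/ q) \/ p) = max(1, 0.2) = 1
(p /\ ((((r -> p) \/ r) \/ q) \/ p)) = min(0.2, 1) = 0.2
~(p /\ ((((r -> p) \/ r) \/ q) \/ p)): Gödel ¬ of 0.2 = 0 (operand ≠ 0)
~~(p /\ ((((r -> p) \/ r) \/ q) \/ p)): Gödel ¬ of 0 = 1 (operand is 0)
(((~q -> q) /\ (p -> ~q)) -> ~~(p /\ ((((r -> p) \/ r) \/ q) \/ p))): 0 ≤ 1, so result = 1

1.00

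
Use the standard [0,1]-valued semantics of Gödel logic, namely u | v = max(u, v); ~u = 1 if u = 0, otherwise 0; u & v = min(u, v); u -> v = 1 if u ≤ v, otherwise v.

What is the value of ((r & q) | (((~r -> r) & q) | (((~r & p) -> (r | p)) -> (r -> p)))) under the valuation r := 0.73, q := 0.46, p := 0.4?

(r & q) = min(0.73, 0.46) = 0.46
~r: Gödel ¬ of 0.73 = 0 (operand ≠ 0)
(~r -> r): 0 ≤ 0.73, so result = 1
((~r -> r) & q) = min(1, 0.46) = 0.46
~r: Gödel ¬ of 0.73 = 0 (operand ≠ 0)
(~r & p) = min(0, 0.4) = 0
(r | p) = max(0.73, 0.4) = 0.73
((~r & p) -> (r | p)): 0 ≤ 0.73, so result = 1
(r -> p): 0.73 > 0.4, so result = 0.4
(((~r & p) -> (r | p)) -> (r -> p)): 1 > 0.4, so result = 0.4
(((~r -> r) & q) | (((~r & p) -> (r | p)) -> (r -> p))) = max(0.46, 0.4) = 0.46
((r & q) | (((~r -> r) & q) | (((~r & p) -> (r | p)) -> (r -> p)))) = max(0.46, 0.46) = 0.46

0.46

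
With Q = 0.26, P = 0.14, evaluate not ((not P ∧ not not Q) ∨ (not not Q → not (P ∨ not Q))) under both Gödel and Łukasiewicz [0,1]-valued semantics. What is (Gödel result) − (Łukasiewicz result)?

Gödel evaluation:
  not P: Gödel ¬ of 0.14 = 0 (operand ≠ 0)
  not Q: Gödel ¬ of 0.26 = 0 (operand ≠ 0)
  not not Q: Gödel ¬ of 0 = 1 (operand is 0)
  (not P ∧ not not Q) = min(0, 1) = 0
  not Q: Gödel ¬ of 0.26 = 0 (operand ≠ 0)
  not not Q: Gödel ¬ of 0 = 1 (operand is 0)
  not Q: Gödel ¬ of 0.26 = 0 (operand ≠ 0)
  (P ∨ not Q) = max(0.14, 0) = 0.14
  not (P ∨ not Q): Gödel ¬ of 0.14 = 0 (operand ≠ 0)
  (not not Q → not (P ∨ not Q)): 1 > 0, so result = 0
  ((not P ∧ not not Q) ∨ (not not Q → not (P ∨ not Q))) = max(0, 0) = 0
  not ((not P ∧ not not Q) ∨ (not not Q → not (P ∨ not Q))): Gödel ¬ of 0 = 1 (operand is 0)
  Gödel value = 1
Łukasiewicz evaluation:
  not P: Łukasiewicz ¬ gives 1 − 0.14 = 0.86
  not Q: Łukasiewicz ¬ gives 1 − 0.26 = 0.74
  not not Q: Łukasiewicz ¬ gives 1 − 0.74 = 0.26
  (not P ∧ not not Q) = min(0.86, 0.26) = 0.26
  not Q: Łukasiewicz ¬ gives 1 − 0.26 = 0.74
  not not Q: Łukasiewicz ¬ gives 1 − 0.74 = 0.26
  not Q: Łukasiewicz ¬ gives 1 − 0.26 = 0.74
  (P ∨ not Q) = max(0.14, 0.74) = 0.74
  not (P ∨ not Q): Łukasiewicz ¬ gives 1 − 0.74 = 0.26
  (not not Q → not (P ∨ not Q)): min(1, 1 − 0.26 + 0.26) = 1
  ((not P ∧ not not Q) ∨ (not not Q → not (P ∨ not Q))) = max(0.26, 1) = 1
  not ((not P ∧ not not Q) ∨ (not not Q → not (P ∨ not Q))): Łukasiewicz ¬ gives 1 − 1 = 0
  Łukasiewicz value = 0
Difference: 1 − 0 = 1.00

1.00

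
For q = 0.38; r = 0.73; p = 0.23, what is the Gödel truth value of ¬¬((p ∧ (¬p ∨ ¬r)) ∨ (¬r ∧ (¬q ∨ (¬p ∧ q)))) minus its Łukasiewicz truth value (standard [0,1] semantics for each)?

-0.27

Gödel evaluation:
  ¬p: Gödel ¬ of 0.23 = 0 (operand ≠ 0)
  ¬r: Gödel ¬ of 0.73 = 0 (operand ≠ 0)
  (¬p ∨ ¬r) = max(0, 0) = 0
  (p ∧ (¬p ∨ ¬r)) = min(0.23, 0) = 0
  ¬r: Gödel ¬ of 0.73 = 0 (operand ≠ 0)
  ¬q: Gödel ¬ of 0.38 = 0 (operand ≠ 0)
  ¬p: Gödel ¬ of 0.23 = 0 (operand ≠ 0)
  (¬p ∧ q) = min(0, 0.38) = 0
  (¬q ∨ (¬p ∧ q)) = max(0, 0) = 0
  (¬r ∧ (¬q ∨ (¬p ∧ q))) = min(0, 0) = 0
  ((p ∧ (¬p ∨ ¬r)) ∨ (¬r ∧ (¬q ∨ (¬p ∧ q)))) = max(0, 0) = 0
  ¬((p ∧ (¬p ∨ ¬r)) ∨ (¬r ∧ (¬q ∨ (¬p ∧ q)))): Gödel ¬ of 0 = 1 (operand is 0)
  ¬¬((p ∧ (¬p ∨ ¬r)) ∨ (¬r ∧ (¬q ∨ (¬p ∧ q)))): Gödel ¬ of 1 = 0 (operand ≠ 0)
  Gödel value = 0
Łukasiewicz evaluation:
  ¬p: Łukasiewicz ¬ gives 1 − 0.23 = 0.77
  ¬r: Łukasiewicz ¬ gives 1 − 0.73 = 0.27
  (¬p ∨ ¬r) = max(0.77, 0.27) = 0.77
  (p ∧ (¬p ∨ ¬r)) = min(0.23, 0.77) = 0.23
  ¬r: Łukasiewicz ¬ gives 1 − 0.73 = 0.27
  ¬q: Łukasiewicz ¬ gives 1 − 0.38 = 0.62
  ¬p: Łukasiewicz ¬ gives 1 − 0.23 = 0.77
  (¬p ∧ q) = min(0.77, 0.38) = 0.38
  (¬q ∨ (¬p ∧ q)) = max(0.62, 0.38) = 0.62
  (¬r ∧ (¬q ∨ (¬p ∧ q))) = min(0.27, 0.62) = 0.27
  ((p ∧ (¬p ∨ ¬r)) ∨ (¬r ∧ (¬q ∨ (¬p ∧ q)))) = max(0.23, 0.27) = 0.27
  ¬((p ∧ (¬p ∨ ¬r)) ∨ (¬r ∧ (¬q ∨ (¬p ∧ q)))): Łukasiewicz ¬ gives 1 − 0.27 = 0.73
  ¬¬((p ∧ (¬p ∨ ¬r)) ∨ (¬r ∧ (¬q ∨ (¬p ∧ q)))): Łukasiewicz ¬ gives 1 − 0.73 = 0.27
  Łukasiewicz value = 0.27
Difference: 0 − 0.27 = -0.27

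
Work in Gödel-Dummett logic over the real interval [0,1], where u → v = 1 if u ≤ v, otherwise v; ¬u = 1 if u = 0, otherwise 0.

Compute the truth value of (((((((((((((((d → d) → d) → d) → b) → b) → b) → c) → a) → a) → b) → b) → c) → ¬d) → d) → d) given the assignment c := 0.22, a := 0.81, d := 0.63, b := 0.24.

0.63

(d → d): 0.63 ≤ 0.63, so result = 1
((d → d) → d): 1 > 0.63, so result = 0.63
(((d → d) → d) → d): 0.63 ≤ 0.63, so result = 1
((((d → d) → d) → d) → b): 1 > 0.24, so result = 0.24
(((((d → d) → d) → d) → b) → b): 0.24 ≤ 0.24, so result = 1
((((((d → d) → d) → d) → b) → b) → b): 1 > 0.24, so result = 0.24
(((((((d → d) → d) → d) → b) → b) → b) → c): 0.24 > 0.22, so result = 0.22
((((((((d → d) → d) → d) → b) → b) → b) → c) → a): 0.22 ≤ 0.81, so result = 1
(((((((((d → d) → d) → d) → b) → b) → b) → c) → a) → a): 1 > 0.81, so result = 0.81
((((((((((d → d) → d) → d) → b) → b) → b) → c) → a) → a) → b): 0.81 > 0.24, so result = 0.24
(((((((((((d → d) → d) → d) → b) → b) → b) → c) → a) → a) → b) → b): 0.24 ≤ 0.24, so result = 1
((((((((((((d → d) → d) → d) → b) → b) → b) → c) → a) → a) → b) → b) → c): 1 > 0.22, so result = 0.22
¬d: Gödel ¬ of 0.63 = 0 (operand ≠ 0)
(((((((((((((d → d) → d) → d) → b) → b) → b) → c) → a) → a) → b) → b) → c) → ¬d): 0.22 > 0, so result = 0
((((((((((((((d → d) → d) → d) → b) → b) → b) → c) → a) → a) → b) → b) → c) → ¬d) → d): 0 ≤ 0.63, so result = 1
(((((((((((((((d → d) → d) → d) → b) → b) → b) → c) → a) → a) → b) → b) → c) → ¬d) → d) → d): 1 > 0.63, so result = 0.63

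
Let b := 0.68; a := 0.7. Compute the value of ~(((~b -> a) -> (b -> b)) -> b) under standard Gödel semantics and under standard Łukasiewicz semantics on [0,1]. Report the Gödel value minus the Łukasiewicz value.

-0.32

Gödel evaluation:
  ~b: Gödel ¬ of 0.68 = 0 (operand ≠ 0)
  (~b -> a): 0 ≤ 0.7, so result = 1
  (b -> b): 0.68 ≤ 0.68, so result = 1
  ((~b -> a) -> (b -> b)): 1 ≤ 1, so result = 1
  (((~b -> a) -> (b -> b)) -> b): 1 > 0.68, so result = 0.68
  ~(((~b -> a) -> (b -> b)) -> b): Gödel ¬ of 0.68 = 0 (operand ≠ 0)
  Gödel value = 0
Łukasiewicz evaluation:
  ~b: Łukasiewicz ¬ gives 1 − 0.68 = 0.32
  (~b -> a): min(1, 1 − 0.32 + 0.7) = 1
  (b -> b): min(1, 1 − 0.68 + 0.68) = 1
  ((~b -> a) -> (b -> b)): min(1, 1 − 1 + 1) = 1
  (((~b -> a) -> (b -> b)) -> b): min(1, 1 − 1 + 0.68) = 0.68
  ~(((~b -> a) -> (b -> b)) -> b): Łukasiewicz ¬ gives 1 − 0.68 = 0.32
  Łukasiewicz value = 0.32
Difference: 0 − 0.32 = -0.32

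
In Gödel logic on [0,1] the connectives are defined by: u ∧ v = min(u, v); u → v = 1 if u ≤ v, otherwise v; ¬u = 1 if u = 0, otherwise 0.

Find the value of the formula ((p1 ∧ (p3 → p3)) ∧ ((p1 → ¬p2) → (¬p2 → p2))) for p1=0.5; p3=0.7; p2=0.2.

(p3 → p3): 0.7 ≤ 0.7, so result = 1
(p1 ∧ (p3 → p3)) = min(0.5, 1) = 0.5
¬p2: Gödel ¬ of 0.2 = 0 (operand ≠ 0)
(p1 → ¬p2): 0.5 > 0, so result = 0
¬p2: Gödel ¬ of 0.2 = 0 (operand ≠ 0)
(¬p2 → p2): 0 ≤ 0.2, so result = 1
((p1 → ¬p2) → (¬p2 → p2)): 0 ≤ 1, so result = 1
((p1 ∧ (p3 → p3)) ∧ ((p1 → ¬p2) → (¬p2 → p2))) = min(0.5, 1) = 0.5

0.50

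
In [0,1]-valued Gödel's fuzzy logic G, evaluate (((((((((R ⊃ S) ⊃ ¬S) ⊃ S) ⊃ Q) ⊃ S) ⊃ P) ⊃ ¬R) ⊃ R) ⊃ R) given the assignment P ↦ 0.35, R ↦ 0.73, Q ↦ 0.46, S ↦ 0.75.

0.73

(R ⊃ S): 0.73 ≤ 0.75, so result = 1
¬S: Gödel ¬ of 0.75 = 0 (operand ≠ 0)
((R ⊃ S) ⊃ ¬S): 1 > 0, so result = 0
(((R ⊃ S) ⊃ ¬S) ⊃ S): 0 ≤ 0.75, so result = 1
((((R ⊃ S) ⊃ ¬S) ⊃ S) ⊃ Q): 1 > 0.46, so result = 0.46
(((((R ⊃ S) ⊃ ¬S) ⊃ S) ⊃ Q) ⊃ S): 0.46 ≤ 0.75, so result = 1
((((((R ⊃ S) ⊃ ¬S) ⊃ S) ⊃ Q) ⊃ S) ⊃ P): 1 > 0.35, so result = 0.35
¬R: Gödel ¬ of 0.73 = 0 (operand ≠ 0)
(((((((R ⊃ S) ⊃ ¬S) ⊃ S) ⊃ Q) ⊃ S) ⊃ P) ⊃ ¬R): 0.35 > 0, so result = 0
((((((((R ⊃ S) ⊃ ¬S) ⊃ S) ⊃ Q) ⊃ S) ⊃ P) ⊃ ¬R) ⊃ R): 0 ≤ 0.73, so result = 1
(((((((((R ⊃ S) ⊃ ¬S) ⊃ S) ⊃ Q) ⊃ S) ⊃ P) ⊃ ¬R) ⊃ R) ⊃ R): 1 > 0.73, so result = 0.73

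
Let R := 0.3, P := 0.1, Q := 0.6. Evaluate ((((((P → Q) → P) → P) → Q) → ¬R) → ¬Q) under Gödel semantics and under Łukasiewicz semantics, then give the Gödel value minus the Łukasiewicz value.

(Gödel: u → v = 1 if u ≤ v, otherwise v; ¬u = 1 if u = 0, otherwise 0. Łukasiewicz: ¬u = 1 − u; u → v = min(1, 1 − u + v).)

0.60

Gödel evaluation:
  (P → Q): 0.1 ≤ 0.6, so result = 1
  ((P → Q) → P): 1 > 0.1, so result = 0.1
  (((P → Q) → P) → P): 0.1 ≤ 0.1, so result = 1
  ((((P → Q) → P) → P) → Q): 1 > 0.6, so result = 0.6
  ¬R: Gödel ¬ of 0.3 = 0 (operand ≠ 0)
  (((((P → Q) → P) → P) → Q) → ¬R): 0.6 > 0, so result = 0
  ¬Q: Gödel ¬ of 0.6 = 0 (operand ≠ 0)
  ((((((P → Q) → P) → P) → Q) → ¬R) → ¬Q): 0 ≤ 0, so result = 1
  Gödel value = 1
Łukasiewicz evaluation:
  (P → Q): min(1, 1 − 0.1 + 0.6) = 1
  ((P → Q) → P): min(1, 1 − 1 + 0.1) = 0.1
  (((P → Q) → P) → P): min(1, 1 − 0.1 + 0.1) = 1
  ((((P → Q) → P) → P) → Q): min(1, 1 − 1 + 0.6) = 0.6
  ¬R: Łukasiewicz ¬ gives 1 − 0.3 = 0.7
  (((((P → Q) → P) → P) → Q) → ¬R): min(1, 1 − 0.6 + 0.7) = 1
  ¬Q: Łukasiewicz ¬ gives 1 − 0.6 = 0.4
  ((((((P → Q) → P) → P) → Q) → ¬R) → ¬Q): min(1, 1 − 1 + 0.4) = 0.4
  Łukasiewicz value = 0.4
Difference: 1 − 0.4 = 0.60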